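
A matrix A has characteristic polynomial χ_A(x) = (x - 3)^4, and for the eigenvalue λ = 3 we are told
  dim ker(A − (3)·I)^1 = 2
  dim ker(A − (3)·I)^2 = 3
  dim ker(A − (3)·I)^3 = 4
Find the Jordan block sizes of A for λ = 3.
Block sizes for λ = 3: [3, 1]

From the dimensions of kernels of powers, the number of Jordan blocks of size at least j is d_j − d_{j−1} where d_j = dim ker(N^j) (with d_0 = 0). Computing the differences gives [2, 1, 1].
The number of blocks of size exactly k is (#blocks of size ≥ k) − (#blocks of size ≥ k + 1), so the partition is: 1 block(s) of size 1, 1 block(s) of size 3.
In nonincreasing order the block sizes are [3, 1].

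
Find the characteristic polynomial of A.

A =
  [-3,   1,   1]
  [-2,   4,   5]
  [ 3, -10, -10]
x^3 + 9*x^2 + 27*x + 27

Expanding det(x·I − A) (e.g. by cofactor expansion or by noting that A is similar to its Jordan form J, which has the same characteristic polynomial as A) gives
  χ_A(x) = x^3 + 9*x^2 + 27*x + 27
which factors as (x + 3)^3. The eigenvalues (with algebraic multiplicities) are λ = -3 with multiplicity 3.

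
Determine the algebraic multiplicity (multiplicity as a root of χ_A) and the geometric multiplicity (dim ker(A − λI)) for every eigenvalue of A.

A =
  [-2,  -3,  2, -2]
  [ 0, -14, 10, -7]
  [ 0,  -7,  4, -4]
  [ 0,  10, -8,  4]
λ = -2: alg = 4, geom = 2

Step 1 — factor the characteristic polynomial to read off the algebraic multiplicities:
  χ_A(x) = (x + 2)^4

Step 2 — compute geometric multiplicities via the rank-nullity identity g(λ) = n − rank(A − λI):
  rank(A − (-2)·I) = 2, so dim ker(A − (-2)·I) = n − 2 = 2

Summary:
  λ = -2: algebraic multiplicity = 4, geometric multiplicity = 2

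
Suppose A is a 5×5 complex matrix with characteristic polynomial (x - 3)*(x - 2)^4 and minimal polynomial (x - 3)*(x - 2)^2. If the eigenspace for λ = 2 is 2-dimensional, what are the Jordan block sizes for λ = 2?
Block sizes for λ = 2: [2, 2]

Step 1 — from the characteristic polynomial, algebraic multiplicity of λ = 2 is 4. From dim ker(A − (2)·I) = 2, there are exactly 2 Jordan blocks for λ = 2.
Step 2 — from the minimal polynomial, the factor (x − 2)^2 tells us the largest block for λ = 2 has size 2.
Step 3 — with total size 4, 2 blocks, and largest block 2, the block sizes (in nonincreasing order) are [2, 2].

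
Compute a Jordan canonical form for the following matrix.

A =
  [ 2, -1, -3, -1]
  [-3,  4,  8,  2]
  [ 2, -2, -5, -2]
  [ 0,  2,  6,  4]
J_3(1) ⊕ J_1(2)

The characteristic polynomial is
  det(x·I − A) = x^4 - 5*x^3 + 9*x^2 - 7*x + 2 = (x - 2)*(x - 1)^3

Eigenvalues and multiplicities (the geometric multiplicity of λ is n − rank(A − λI), which equals the number of Jordan blocks for λ):
  λ = 1: algebraic multiplicity = 3, geometric multiplicity = 1
  λ = 2: algebraic multiplicity = 1, geometric multiplicity = 1

Determining the block sizes for each eigenvalue:
  λ = 1: one block (gm = 1), so the single block has size am = 3 → block sizes [3]
  λ = 2: one block (gm = 1), so the single block has size am = 1 → block sizes [1]

Assembling the blocks gives a Jordan form
J =
  [1, 1, 0, 0]
  [0, 1, 1, 0]
  [0, 0, 1, 0]
  [0, 0, 0, 2]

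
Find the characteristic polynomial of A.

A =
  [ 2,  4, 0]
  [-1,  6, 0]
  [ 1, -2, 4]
x^3 - 12*x^2 + 48*x - 64

Expanding det(x·I − A) (e.g. by cofactor expansion or by noting that A is similar to its Jordan form J, which has the same characteristic polynomial as A) gives
  χ_A(x) = x^3 - 12*x^2 + 48*x - 64
which factors as (x - 4)^3. The eigenvalues (with algebraic multiplicities) are λ = 4 with multiplicity 3.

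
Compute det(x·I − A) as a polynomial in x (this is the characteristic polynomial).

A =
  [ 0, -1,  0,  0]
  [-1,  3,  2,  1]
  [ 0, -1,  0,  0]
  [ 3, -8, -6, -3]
x^4

Expanding det(x·I − A) (e.g. by cofactor expansion or by noting that A is similar to its Jordan form J, which has the same characteristic polynomial as A) gives
  χ_A(x) = x^4
which factors as x^4. The eigenvalues (with algebraic multiplicities) are λ = 0 with multiplicity 4.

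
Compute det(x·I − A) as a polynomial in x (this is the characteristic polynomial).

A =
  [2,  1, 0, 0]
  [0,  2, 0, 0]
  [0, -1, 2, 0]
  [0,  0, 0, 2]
x^4 - 8*x^3 + 24*x^2 - 32*x + 16

Expanding det(x·I − A) (e.g. by cofactor expansion or by noting that A is similar to its Jordan form J, which has the same characteristic polynomial as A) gives
  χ_A(x) = x^4 - 8*x^3 + 24*x^2 - 32*x + 16
which factors as (x - 2)^4. The eigenvalues (with algebraic multiplicities) are λ = 2 with multiplicity 4.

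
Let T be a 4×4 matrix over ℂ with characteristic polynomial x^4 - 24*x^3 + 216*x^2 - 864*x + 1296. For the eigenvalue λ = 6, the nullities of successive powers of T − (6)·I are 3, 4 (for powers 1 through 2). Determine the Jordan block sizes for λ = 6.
Block sizes for λ = 6: [2, 1, 1]

From the dimensions of kernels of powers, the number of Jordan blocks of size at least j is d_j − d_{j−1} where d_j = dim ker(N^j) (with d_0 = 0). Computing the differences gives [3, 1].
The number of blocks of size exactly k is (#blocks of size ≥ k) − (#blocks of size ≥ k + 1), so the partition is: 2 block(s) of size 1, 1 block(s) of size 2.
In nonincreasing order the block sizes are [2, 1, 1].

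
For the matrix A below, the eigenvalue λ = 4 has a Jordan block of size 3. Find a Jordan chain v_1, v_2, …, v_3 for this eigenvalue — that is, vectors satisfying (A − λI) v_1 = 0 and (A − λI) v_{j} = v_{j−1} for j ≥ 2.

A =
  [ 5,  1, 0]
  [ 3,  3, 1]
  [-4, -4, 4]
A Jordan chain for λ = 4 of length 3:
v_1 = (4, -4, -16)ᵀ
v_2 = (1, 3, -4)ᵀ
v_3 = (1, 0, 0)ᵀ

Let N = A − (4)·I. We want v_3 with N^3 v_3 = 0 but N^2 v_3 ≠ 0; then v_{j-1} := N · v_j for j = 3, …, 2.

Pick v_3 = (1, 0, 0)ᵀ.
Then v_2 = N · v_3 = (1, 3, -4)ᵀ.
Then v_1 = N · v_2 = (4, -4, -16)ᵀ.

Sanity check: (A − (4)·I) v_1 = (0, 0, 0)ᵀ = 0. ✓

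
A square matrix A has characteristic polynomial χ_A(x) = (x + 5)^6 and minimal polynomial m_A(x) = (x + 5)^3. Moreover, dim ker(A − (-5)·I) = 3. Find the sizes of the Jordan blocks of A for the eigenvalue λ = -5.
Block sizes for λ = -5: [3, 2, 1]

Step 1 — from the characteristic polynomial, algebraic multiplicity of λ = -5 is 6. From dim ker(A − (-5)·I) = 3, there are exactly 3 Jordan blocks for λ = -5.
Step 2 — from the minimal polynomial, the factor (x + 5)^3 tells us the largest block for λ = -5 has size 3.
Step 3 — with total size 6, 3 blocks, and largest block 3, the block sizes (in nonincreasing order) are [3, 2, 1].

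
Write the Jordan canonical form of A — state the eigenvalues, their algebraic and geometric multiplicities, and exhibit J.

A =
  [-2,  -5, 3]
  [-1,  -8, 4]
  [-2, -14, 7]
J_3(-1)

The characteristic polynomial is
  det(x·I − A) = x^3 + 3*x^2 + 3*x + 1 = (x + 1)^3

Eigenvalues and multiplicities (the geometric multiplicity of λ is n − rank(A − λI), which equals the number of Jordan blocks for λ):
  λ = -1: algebraic multiplicity = 3, geometric multiplicity = 1

Determining the block sizes for each eigenvalue:
  λ = -1: one block (gm = 1), so the single block has size am = 3 → block sizes [3]

Assembling the blocks gives a Jordan form
J =
  [-1,  1,  0]
  [ 0, -1,  1]
  [ 0,  0, -1]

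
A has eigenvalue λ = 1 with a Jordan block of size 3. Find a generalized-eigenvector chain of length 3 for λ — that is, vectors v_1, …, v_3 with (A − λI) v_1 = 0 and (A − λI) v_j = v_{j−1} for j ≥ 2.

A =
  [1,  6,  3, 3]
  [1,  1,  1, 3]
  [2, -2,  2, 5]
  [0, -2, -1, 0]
A Jordan chain for λ = 1 of length 3:
v_1 = (12, 2, 0, -4)ᵀ
v_2 = (0, 1, 2, 0)ᵀ
v_3 = (1, 0, 0, 0)ᵀ

Let N = A − (1)·I. We want v_3 with N^3 v_3 = 0 but N^2 v_3 ≠ 0; then v_{j-1} := N · v_j for j = 3, …, 2.

Pick v_3 = (1, 0, 0, 0)ᵀ.
Then v_2 = N · v_3 = (0, 1, 2, 0)ᵀ.
Then v_1 = N · v_2 = (12, 2, 0, -4)ᵀ.

Sanity check: (A − (1)·I) v_1 = (0, 0, 0, 0)ᵀ = 0. ✓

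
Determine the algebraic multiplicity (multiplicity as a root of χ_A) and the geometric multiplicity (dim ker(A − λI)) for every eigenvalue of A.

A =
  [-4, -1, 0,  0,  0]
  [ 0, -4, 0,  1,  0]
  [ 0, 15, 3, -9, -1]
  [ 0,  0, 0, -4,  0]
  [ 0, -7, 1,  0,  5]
λ = -4: alg = 3, geom = 1; λ = 4: alg = 2, geom = 1

Step 1 — factor the characteristic polynomial to read off the algebraic multiplicities:
  χ_A(x) = (x - 4)^2*(x + 4)^3

Step 2 — compute geometric multiplicities via the rank-nullity identity g(λ) = n − rank(A − λI):
  rank(A − (-4)·I) = 4, so dim ker(A − (-4)·I) = n − 4 = 1
  rank(A − (4)·I) = 4, so dim ker(A − (4)·I) = n − 4 = 1

Summary:
  λ = -4: algebraic multiplicity = 3, geometric multiplicity = 1
  λ = 4: algebraic multiplicity = 2, geometric multiplicity = 1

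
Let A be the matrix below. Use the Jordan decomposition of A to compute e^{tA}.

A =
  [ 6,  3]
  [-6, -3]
e^{tA} =
  [2*exp(3*t) - 1, exp(3*t) - 1]
  [2 - 2*exp(3*t), 2 - exp(3*t)]

Strategy: write A = P · J · P⁻¹ where J is a Jordan canonical form, so e^{tA} = P · e^{tJ} · P⁻¹, and e^{tJ} can be computed block-by-block.

A has Jordan form
J =
  [0, 0]
  [0, 3]
(up to reordering of blocks).

Per-block formulas:
  For a 1×1 block at λ = 0: exp(t · [0]) = [e^(0t)].
  For a 1×1 block at λ = 3: exp(t · [3]) = [e^(3t)].

After assembling e^{tJ} and conjugating by P, we get:

e^{tA} =
  [2*exp(3*t) - 1, exp(3*t) - 1]
  [2 - 2*exp(3*t), 2 - exp(3*t)]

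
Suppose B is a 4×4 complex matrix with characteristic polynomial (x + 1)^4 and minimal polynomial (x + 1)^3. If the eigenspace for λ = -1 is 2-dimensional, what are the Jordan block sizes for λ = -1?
Block sizes for λ = -1: [3, 1]

Step 1 — from the characteristic polynomial, algebraic multiplicity of λ = -1 is 4. From dim ker(B − (-1)·I) = 2, there are exactly 2 Jordan blocks for λ = -1.
Step 2 — from the minimal polynomial, the factor (x + 1)^3 tells us the largest block for λ = -1 has size 3.
Step 3 — with total size 4, 2 blocks, and largest block 3, the block sizes (in nonincreasing order) are [3, 1].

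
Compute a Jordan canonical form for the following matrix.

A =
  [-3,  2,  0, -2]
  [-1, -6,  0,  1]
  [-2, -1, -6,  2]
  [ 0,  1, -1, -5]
J_3(-5) ⊕ J_1(-5)

The characteristic polynomial is
  det(x·I − A) = x^4 + 20*x^3 + 150*x^2 + 500*x + 625 = (x + 5)^4

Eigenvalues and multiplicities (the geometric multiplicity of λ is n − rank(A − λI), which equals the number of Jordan blocks for λ):
  λ = -5: algebraic multiplicity = 4, geometric multiplicity = 2

Determining the block sizes for each eigenvalue:
  λ = -5: with am = 4 and gm = 2, the partition is not yet determined (e.g. several partitions of 4 into 2 parts exist). Let N = A − (-5)·I. Computing rank(N^1) = 2, rank(N^2) = 1, rank(N^3) = 0; the number of blocks of size ≥ j is rank(N^{j−1}) − rank(N^j), giving [2, 1, 1]. So we have 1 block(s) of size 3, 1 block(s) of size 1 → block sizes [3, 1]

Assembling the blocks gives a Jordan form
J =
  [-5,  1,  0,  0]
  [ 0, -5,  1,  0]
  [ 0,  0, -5,  0]
  [ 0,  0,  0, -5]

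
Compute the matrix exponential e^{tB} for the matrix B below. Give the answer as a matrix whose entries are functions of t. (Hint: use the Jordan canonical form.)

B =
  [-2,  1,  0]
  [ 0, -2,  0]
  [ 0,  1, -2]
e^{tB} =
  [exp(-2*t), t*exp(-2*t), 0]
  [0, exp(-2*t), 0]
  [0, t*exp(-2*t), exp(-2*t)]

Strategy: write B = P · J · P⁻¹ where J is a Jordan canonical form, so e^{tB} = P · e^{tJ} · P⁻¹, and e^{tJ} can be computed block-by-block.

B has Jordan form
J =
  [-2,  1,  0]
  [ 0, -2,  0]
  [ 0,  0, -2]
(up to reordering of blocks).

Per-block formulas:
  For a 1×1 block at λ = -2: exp(t · [-2]) = [e^(-2t)].
  For a 2×2 Jordan block J_2(-2): exp(t · J_2(-2)) = e^(-2t)·(I + t·N), where N is the 2×2 nilpotent shift.

After assembling e^{tJ} and conjugating by P, we get:

e^{tB} =
  [exp(-2*t), t*exp(-2*t), 0]
  [0, exp(-2*t), 0]
  [0, t*exp(-2*t), exp(-2*t)]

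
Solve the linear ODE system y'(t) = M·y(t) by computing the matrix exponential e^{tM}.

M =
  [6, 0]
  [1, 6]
e^{tM} =
  [exp(6*t), 0]
  [t*exp(6*t), exp(6*t)]

Strategy: write M = P · J · P⁻¹ where J is a Jordan canonical form, so e^{tM} = P · e^{tJ} · P⁻¹, and e^{tJ} can be computed block-by-block.

M has Jordan form
J =
  [6, 1]
  [0, 6]
(up to reordering of blocks).

Per-block formulas:
  For a 2×2 Jordan block J_2(6): exp(t · J_2(6)) = e^(6t)·(I + t·N), where N is the 2×2 nilpotent shift.

After assembling e^{tJ} and conjugating by P, we get:

e^{tM} =
  [exp(6*t), 0]
  [t*exp(6*t), exp(6*t)]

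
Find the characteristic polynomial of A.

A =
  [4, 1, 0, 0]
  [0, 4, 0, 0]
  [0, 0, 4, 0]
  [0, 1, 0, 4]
x^4 - 16*x^3 + 96*x^2 - 256*x + 256

Expanding det(x·I − A) (e.g. by cofactor expansion or by noting that A is similar to its Jordan form J, which has the same characteristic polynomial as A) gives
  χ_A(x) = x^4 - 16*x^3 + 96*x^2 - 256*x + 256
which factors as (x - 4)^4. The eigenvalues (with algebraic multiplicities) are λ = 4 with multiplicity 4.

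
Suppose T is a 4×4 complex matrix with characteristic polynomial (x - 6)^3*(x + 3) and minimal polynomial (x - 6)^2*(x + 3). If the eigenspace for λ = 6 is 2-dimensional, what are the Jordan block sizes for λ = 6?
Block sizes for λ = 6: [2, 1]

Step 1 — from the characteristic polynomial, algebraic multiplicity of λ = 6 is 3. From dim ker(T − (6)·I) = 2, there are exactly 2 Jordan blocks for λ = 6.
Step 2 — from the minimal polynomial, the factor (x − 6)^2 tells us the largest block for λ = 6 has size 2.
Step 3 — with total size 3, 2 blocks, and largest block 2, the block sizes (in nonincreasing order) are [2, 1].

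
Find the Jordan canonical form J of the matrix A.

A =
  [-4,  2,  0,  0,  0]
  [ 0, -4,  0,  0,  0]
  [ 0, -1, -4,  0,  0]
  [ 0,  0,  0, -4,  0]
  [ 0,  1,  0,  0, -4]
J_2(-4) ⊕ J_1(-4) ⊕ J_1(-4) ⊕ J_1(-4)

The characteristic polynomial is
  det(x·I − A) = x^5 + 20*x^4 + 160*x^3 + 640*x^2 + 1280*x + 1024 = (x + 4)^5

Eigenvalues and multiplicities (the geometric multiplicity of λ is n − rank(A − λI), which equals the number of Jordan blocks for λ):
  λ = -4: algebraic multiplicity = 5, geometric multiplicity = 4

Determining the block sizes for each eigenvalue:
  λ = -4: 4 blocks summing to 5 forces exactly one block of size 2 and the rest size 1 → block sizes [2, 1, 1, 1]

Assembling the blocks gives a Jordan form
J =
  [-4,  1,  0,  0,  0]
  [ 0, -4,  0,  0,  0]
  [ 0,  0, -4,  0,  0]
  [ 0,  0,  0, -4,  0]
  [ 0,  0,  0,  0, -4]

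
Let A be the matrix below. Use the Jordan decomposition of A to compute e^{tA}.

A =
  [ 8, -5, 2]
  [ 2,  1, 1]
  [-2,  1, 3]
e^{tA} =
  [t^2*exp(4*t) + 4*t*exp(4*t) + exp(4*t), -3*t^2*exp(4*t)/2 - 5*t*exp(4*t), t^2*exp(4*t)/2 + 2*t*exp(4*t)]
  [2*t*exp(4*t), -3*t*exp(4*t) + exp(4*t), t*exp(4*t)]
  [-2*t^2*exp(4*t) - 2*t*exp(4*t), 3*t^2*exp(4*t) + t*exp(4*t), -t^2*exp(4*t) - t*exp(4*t) + exp(4*t)]

Strategy: write A = P · J · P⁻¹ where J is a Jordan canonical form, so e^{tA} = P · e^{tJ} · P⁻¹, and e^{tJ} can be computed block-by-block.

A has Jordan form
J =
  [4, 1, 0]
  [0, 4, 1]
  [0, 0, 4]
(up to reordering of blocks).

Per-block formulas:
  For a 3×3 Jordan block J_3(4): exp(t · J_3(4)) = e^(4t)·(I + t·N + (t^2/2)·N^2), where N is the 3×3 nilpotent shift.

After assembling e^{tJ} and conjugating by P, we get:

e^{tA} =
  [t^2*exp(4*t) + 4*t*exp(4*t) + exp(4*t), -3*t^2*exp(4*t)/2 - 5*t*exp(4*t), t^2*exp(4*t)/2 + 2*t*exp(4*t)]
  [2*t*exp(4*t), -3*t*exp(4*t) + exp(4*t), t*exp(4*t)]
  [-2*t^2*exp(4*t) - 2*t*exp(4*t), 3*t^2*exp(4*t) + t*exp(4*t), -t^2*exp(4*t) - t*exp(4*t) + exp(4*t)]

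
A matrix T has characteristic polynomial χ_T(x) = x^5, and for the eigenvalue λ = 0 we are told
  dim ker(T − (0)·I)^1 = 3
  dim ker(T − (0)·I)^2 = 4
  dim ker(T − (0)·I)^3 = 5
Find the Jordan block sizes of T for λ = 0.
Block sizes for λ = 0: [3, 1, 1]

From the dimensions of kernels of powers, the number of Jordan blocks of size at least j is d_j − d_{j−1} where d_j = dim ker(N^j) (with d_0 = 0). Computing the differences gives [3, 1, 1].
The number of blocks of size exactly k is (#blocks of size ≥ k) − (#blocks of size ≥ k + 1), so the partition is: 2 block(s) of size 1, 1 block(s) of size 3.
In nonincreasing order the block sizes are [3, 1, 1].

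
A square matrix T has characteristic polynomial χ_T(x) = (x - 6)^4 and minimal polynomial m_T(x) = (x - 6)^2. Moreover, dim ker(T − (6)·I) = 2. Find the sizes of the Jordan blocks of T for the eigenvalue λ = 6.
Block sizes for λ = 6: [2, 2]

Step 1 — from the characteristic polynomial, algebraic multiplicity of λ = 6 is 4. From dim ker(T − (6)·I) = 2, there are exactly 2 Jordan blocks for λ = 6.
Step 2 — from the minimal polynomial, the factor (x − 6)^2 tells us the largest block for λ = 6 has size 2.
Step 3 — with total size 4, 2 blocks, and largest block 2, the block sizes (in nonincreasing order) are [2, 2].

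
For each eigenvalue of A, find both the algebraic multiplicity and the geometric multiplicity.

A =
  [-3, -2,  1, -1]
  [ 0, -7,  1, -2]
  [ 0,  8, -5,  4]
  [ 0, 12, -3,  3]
λ = -3: alg = 4, geom = 2

Step 1 — factor the characteristic polynomial to read off the algebraic multiplicities:
  χ_A(x) = (x + 3)^4

Step 2 — compute geometric multiplicities via the rank-nullity identity g(λ) = n − rank(A − λI):
  rank(A − (-3)·I) = 2, so dim ker(A − (-3)·I) = n − 2 = 2

Summary:
  λ = -3: algebraic multiplicity = 4, geometric multiplicity = 2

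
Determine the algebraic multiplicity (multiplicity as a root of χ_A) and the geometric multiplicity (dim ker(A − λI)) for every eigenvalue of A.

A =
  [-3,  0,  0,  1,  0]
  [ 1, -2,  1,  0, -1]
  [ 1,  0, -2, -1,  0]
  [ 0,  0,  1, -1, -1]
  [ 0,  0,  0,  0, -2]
λ = -2: alg = 5, geom = 3

Step 1 — factor the characteristic polynomial to read off the algebraic multiplicities:
  χ_A(x) = (x + 2)^5

Step 2 — compute geometric multiplicities via the rank-nullity identity g(λ) = n − rank(A − λI):
  rank(A − (-2)·I) = 2, so dim ker(A − (-2)·I) = n − 2 = 3

Summary:
  λ = -2: algebraic multiplicity = 5, geometric multiplicity = 3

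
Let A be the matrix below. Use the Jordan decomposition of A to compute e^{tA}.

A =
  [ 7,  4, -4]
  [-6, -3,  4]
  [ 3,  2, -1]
e^{tA} =
  [6*t*exp(t) + exp(t), 4*t*exp(t), -4*t*exp(t)]
  [-6*t*exp(t), -4*t*exp(t) + exp(t), 4*t*exp(t)]
  [3*t*exp(t), 2*t*exp(t), -2*t*exp(t) + exp(t)]

Strategy: write A = P · J · P⁻¹ where J is a Jordan canonical form, so e^{tA} = P · e^{tJ} · P⁻¹, and e^{tJ} can be computed block-by-block.

A has Jordan form
J =
  [1, 1, 0]
  [0, 1, 0]
  [0, 0, 1]
(up to reordering of blocks).

Per-block formulas:
  For a 2×2 Jordan block J_2(1): exp(t · J_2(1)) = e^(1t)·(I + t·N), where N is the 2×2 nilpotent shift.
  For a 1×1 block at λ = 1: exp(t · [1]) = [e^(1t)].

After assembling e^{tJ} and conjugating by P, we get:

e^{tA} =
  [6*t*exp(t) + exp(t), 4*t*exp(t), -4*t*exp(t)]
  [-6*t*exp(t), -4*t*exp(t) + exp(t), 4*t*exp(t)]
  [3*t*exp(t), 2*t*exp(t), -2*t*exp(t) + exp(t)]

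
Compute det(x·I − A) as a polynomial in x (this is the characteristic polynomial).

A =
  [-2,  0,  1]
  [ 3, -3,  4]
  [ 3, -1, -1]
x^3 + 6*x^2 + 12*x + 8

Expanding det(x·I − A) (e.g. by cofactor expansion or by noting that A is similar to its Jordan form J, which has the same characteristic polynomial as A) gives
  χ_A(x) = x^3 + 6*x^2 + 12*x + 8
which factors as (x + 2)^3. The eigenvalues (with algebraic multiplicities) are λ = -2 with multiplicity 3.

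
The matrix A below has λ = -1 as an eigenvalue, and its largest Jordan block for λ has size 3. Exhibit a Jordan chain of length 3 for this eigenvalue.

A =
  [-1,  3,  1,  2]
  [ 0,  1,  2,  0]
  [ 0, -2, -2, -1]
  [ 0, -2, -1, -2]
A Jordan chain for λ = -1 of length 3:
v_1 = (3, 2, -2, -2)ᵀ
v_2 = (1, 2, -1, -1)ᵀ
v_3 = (0, 0, 1, 0)ᵀ

Let N = A − (-1)·I. We want v_3 with N^3 v_3 = 0 but N^2 v_3 ≠ 0; then v_{j-1} := N · v_j for j = 3, …, 2.

Pick v_3 = (0, 0, 1, 0)ᵀ.
Then v_2 = N · v_3 = (1, 2, -1, -1)ᵀ.
Then v_1 = N · v_2 = (3, 2, -2, -2)ᵀ.

Sanity check: (A − (-1)·I) v_1 = (0, 0, 0, 0)ᵀ = 0. ✓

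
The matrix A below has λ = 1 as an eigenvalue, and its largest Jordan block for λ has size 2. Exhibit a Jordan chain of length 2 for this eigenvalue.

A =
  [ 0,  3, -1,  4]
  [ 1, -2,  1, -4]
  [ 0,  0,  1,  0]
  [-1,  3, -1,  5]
A Jordan chain for λ = 1 of length 2:
v_1 = (-1, 1, 0, -1)ᵀ
v_2 = (1, 0, 0, 0)ᵀ

Let N = A − (1)·I. We want v_2 with N^2 v_2 = 0 but N^1 v_2 ≠ 0; then v_{j-1} := N · v_j for j = 2, …, 2.

Pick v_2 = (1, 0, 0, 0)ᵀ.
Then v_1 = N · v_2 = (-1, 1, 0, -1)ᵀ.

Sanity check: (A − (1)·I) v_1 = (0, 0, 0, 0)ᵀ = 0. ✓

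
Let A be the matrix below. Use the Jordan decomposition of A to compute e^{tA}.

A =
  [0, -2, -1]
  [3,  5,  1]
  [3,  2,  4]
e^{tA} =
  [-3*t*exp(3*t) + exp(3*t), -2*t*exp(3*t), -t*exp(3*t)]
  [3*t*exp(3*t), 2*t*exp(3*t) + exp(3*t), t*exp(3*t)]
  [3*t*exp(3*t), 2*t*exp(3*t), t*exp(3*t) + exp(3*t)]

Strategy: write A = P · J · P⁻¹ where J is a Jordan canonical form, so e^{tA} = P · e^{tJ} · P⁻¹, and e^{tJ} can be computed block-by-block.

A has Jordan form
J =
  [3, 1, 0]
  [0, 3, 0]
  [0, 0, 3]
(up to reordering of blocks).

Per-block formulas:
  For a 1×1 block at λ = 3: exp(t · [3]) = [e^(3t)].
  For a 2×2 Jordan block J_2(3): exp(t · J_2(3)) = e^(3t)·(I + t·N), where N is the 2×2 nilpotent shift.

After assembling e^{tJ} and conjugating by P, we get:

e^{tA} =
  [-3*t*exp(3*t) + exp(3*t), -2*t*exp(3*t), -t*exp(3*t)]
  [3*t*exp(3*t), 2*t*exp(3*t) + exp(3*t), t*exp(3*t)]
  [3*t*exp(3*t), 2*t*exp(3*t), t*exp(3*t) + exp(3*t)]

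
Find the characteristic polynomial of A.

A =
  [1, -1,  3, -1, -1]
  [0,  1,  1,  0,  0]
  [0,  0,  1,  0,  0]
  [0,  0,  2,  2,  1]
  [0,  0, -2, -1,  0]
x^5 - 5*x^4 + 10*x^3 - 10*x^2 + 5*x - 1

Expanding det(x·I − A) (e.g. by cofactor expansion or by noting that A is similar to its Jordan form J, which has the same characteristic polynomial as A) gives
  χ_A(x) = x^5 - 5*x^4 + 10*x^3 - 10*x^2 + 5*x - 1
which factors as (x - 1)^5. The eigenvalues (with algebraic multiplicities) are λ = 1 with multiplicity 5.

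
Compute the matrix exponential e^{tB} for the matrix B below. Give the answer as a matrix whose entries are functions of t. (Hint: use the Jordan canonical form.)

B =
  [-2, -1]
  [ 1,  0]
e^{tB} =
  [-t*exp(-t) + exp(-t), -t*exp(-t)]
  [t*exp(-t), t*exp(-t) + exp(-t)]

Strategy: write B = P · J · P⁻¹ where J is a Jordan canonical form, so e^{tB} = P · e^{tJ} · P⁻¹, and e^{tJ} can be computed block-by-block.

B has Jordan form
J =
  [-1,  1]
  [ 0, -1]
(up to reordering of blocks).

Per-block formulas:
  For a 2×2 Jordan block J_2(-1): exp(t · J_2(-1)) = e^(-1t)·(I + t·N), where N is the 2×2 nilpotent shift.

After assembling e^{tJ} and conjugating by P, we get:

e^{tB} =
  [-t*exp(-t) + exp(-t), -t*exp(-t)]
  [t*exp(-t), t*exp(-t) + exp(-t)]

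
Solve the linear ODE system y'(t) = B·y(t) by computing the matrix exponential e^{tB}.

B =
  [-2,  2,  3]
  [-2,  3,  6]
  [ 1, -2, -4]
e^{tB} =
  [-t*exp(-t) + exp(-t), 2*t*exp(-t), 3*t*exp(-t)]
  [-2*t*exp(-t), 4*t*exp(-t) + exp(-t), 6*t*exp(-t)]
  [t*exp(-t), -2*t*exp(-t), -3*t*exp(-t) + exp(-t)]

Strategy: write B = P · J · P⁻¹ where J is a Jordan canonical form, so e^{tB} = P · e^{tJ} · P⁻¹, and e^{tJ} can be computed block-by-block.

B has Jordan form
J =
  [-1,  1,  0]
  [ 0, -1,  0]
  [ 0,  0, -1]
(up to reordering of blocks).

Per-block formulas:
  For a 1×1 block at λ = -1: exp(t · [-1]) = [e^(-1t)].
  For a 2×2 Jordan block J_2(-1): exp(t · J_2(-1)) = e^(-1t)·(I + t·N), where N is the 2×2 nilpotent shift.

After assembling e^{tJ} and conjugating by P, we get:

e^{tB} =
  [-t*exp(-t) + exp(-t), 2*t*exp(-t), 3*t*exp(-t)]
  [-2*t*exp(-t), 4*t*exp(-t) + exp(-t), 6*t*exp(-t)]
  [t*exp(-t), -2*t*exp(-t), -3*t*exp(-t) + exp(-t)]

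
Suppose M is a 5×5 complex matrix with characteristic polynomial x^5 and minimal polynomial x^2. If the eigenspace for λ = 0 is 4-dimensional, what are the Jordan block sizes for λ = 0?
Block sizes for λ = 0: [2, 1, 1, 1]

Step 1 — from the characteristic polynomial, algebraic multiplicity of λ = 0 is 5. From dim ker(M − (0)·I) = 4, there are exactly 4 Jordan blocks for λ = 0.
Step 2 — from the minimal polynomial, the factor (x − 0)^2 tells us the largest block for λ = 0 has size 2.
Step 3 — with total size 5, 4 blocks, and largest block 2, the block sizes (in nonincreasing order) are [2, 1, 1, 1].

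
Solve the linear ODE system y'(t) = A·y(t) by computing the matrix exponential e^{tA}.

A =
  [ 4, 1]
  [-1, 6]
e^{tA} =
  [-t*exp(5*t) + exp(5*t), t*exp(5*t)]
  [-t*exp(5*t), t*exp(5*t) + exp(5*t)]

Strategy: write A = P · J · P⁻¹ where J is a Jordan canonical form, so e^{tA} = P · e^{tJ} · P⁻¹, and e^{tJ} can be computed block-by-block.

A has Jordan form
J =
  [5, 1]
  [0, 5]
(up to reordering of blocks).

Per-block formulas:
  For a 2×2 Jordan block J_2(5): exp(t · J_2(5)) = e^(5t)·(I + t·N), where N is the 2×2 nilpotent shift.

After assembling e^{tJ} and conjugating by P, we get:

e^{tA} =
  [-t*exp(5*t) + exp(5*t), t*exp(5*t)]
  [-t*exp(5*t), t*exp(5*t) + exp(5*t)]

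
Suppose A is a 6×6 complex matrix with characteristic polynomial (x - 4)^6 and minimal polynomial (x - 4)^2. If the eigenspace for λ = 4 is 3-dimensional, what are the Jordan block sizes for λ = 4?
Block sizes for λ = 4: [2, 2, 2]

Step 1 — from the characteristic polynomial, algebraic multiplicity of λ = 4 is 6. From dim ker(A − (4)·I) = 3, there are exactly 3 Jordan blocks for λ = 4.
Step 2 — from the minimal polynomial, the factor (x − 4)^2 tells us the largest block for λ = 4 has size 2.
Step 3 — with total size 6, 3 blocks, and largest block 2, the block sizes (in nonincreasing order) are [2, 2, 2].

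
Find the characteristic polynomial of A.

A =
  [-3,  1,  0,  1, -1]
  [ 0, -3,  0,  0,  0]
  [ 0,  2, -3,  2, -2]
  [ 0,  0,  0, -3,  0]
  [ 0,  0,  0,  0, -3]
x^5 + 15*x^4 + 90*x^3 + 270*x^2 + 405*x + 243

Expanding det(x·I − A) (e.g. by cofactor expansion or by noting that A is similar to its Jordan form J, which has the same characteristic polynomial as A) gives
  χ_A(x) = x^5 + 15*x^4 + 90*x^3 + 270*x^2 + 405*x + 243
which factors as (x + 3)^5. The eigenvalues (with algebraic multiplicities) are λ = -3 with multiplicity 5.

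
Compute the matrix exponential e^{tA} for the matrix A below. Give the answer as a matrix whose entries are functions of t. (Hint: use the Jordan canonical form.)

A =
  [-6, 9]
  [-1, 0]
e^{tA} =
  [-3*t*exp(-3*t) + exp(-3*t), 9*t*exp(-3*t)]
  [-t*exp(-3*t), 3*t*exp(-3*t) + exp(-3*t)]

Strategy: write A = P · J · P⁻¹ where J is a Jordan canonical form, so e^{tA} = P · e^{tJ} · P⁻¹, and e^{tJ} can be computed block-by-block.

A has Jordan form
J =
  [-3,  1]
  [ 0, -3]
(up to reordering of blocks).

Per-block formulas:
  For a 2×2 Jordan block J_2(-3): exp(t · J_2(-3)) = e^(-3t)·(I + t·N), where N is the 2×2 nilpotent shift.

After assembling e^{tJ} and conjugating by P, we get:

e^{tA} =
  [-3*t*exp(-3*t) + exp(-3*t), 9*t*exp(-3*t)]
  [-t*exp(-3*t), 3*t*exp(-3*t) + exp(-3*t)]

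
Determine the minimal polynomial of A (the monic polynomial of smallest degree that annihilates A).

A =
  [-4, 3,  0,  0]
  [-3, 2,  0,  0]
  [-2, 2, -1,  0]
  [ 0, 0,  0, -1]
x^2 + 2*x + 1

The characteristic polynomial is χ_A(x) = (x + 1)^4, so the eigenvalues are known. The minimal polynomial is
  m_A(x) = Π_λ (x − λ)^{k_λ}
where k_λ is the size of the *largest* Jordan block for λ (equivalently, the smallest k with (A − λI)^k v = 0 for every generalised eigenvector v of λ).

  λ = -1: largest Jordan block has size 2, contributing (x + 1)^2

So m_A(x) = (x + 1)^2 = x^2 + 2*x + 1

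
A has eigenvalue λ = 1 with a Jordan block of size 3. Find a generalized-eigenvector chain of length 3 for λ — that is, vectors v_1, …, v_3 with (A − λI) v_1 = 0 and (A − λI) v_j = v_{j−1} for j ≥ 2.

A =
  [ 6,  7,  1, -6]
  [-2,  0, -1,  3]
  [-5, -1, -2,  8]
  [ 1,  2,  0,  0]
A Jordan chain for λ = 1 of length 3:
v_1 = (15, -6, -15, 3)ᵀ
v_2 = (7, -1, -1, 2)ᵀ
v_3 = (0, 1, 0, 0)ᵀ

Let N = A − (1)·I. We want v_3 with N^3 v_3 = 0 but N^2 v_3 ≠ 0; then v_{j-1} := N · v_j for j = 3, …, 2.

Pick v_3 = (0, 1, 0, 0)ᵀ.
Then v_2 = N · v_3 = (7, -1, -1, 2)ᵀ.
Then v_1 = N · v_2 = (15, -6, -15, 3)ᵀ.

Sanity check: (A − (1)·I) v_1 = (0, 0, 0, 0)ᵀ = 0. ✓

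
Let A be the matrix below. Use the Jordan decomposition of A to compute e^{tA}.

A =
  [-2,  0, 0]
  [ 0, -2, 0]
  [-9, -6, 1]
e^{tA} =
  [exp(-2*t), 0, 0]
  [0, exp(-2*t), 0]
  [-3*exp(t) + 3*exp(-2*t), -2*exp(t) + 2*exp(-2*t), exp(t)]

Strategy: write A = P · J · P⁻¹ where J is a Jordan canonical form, so e^{tA} = P · e^{tJ} · P⁻¹, and e^{tJ} can be computed block-by-block.

A has Jordan form
J =
  [-2,  0, 0]
  [ 0, -2, 0]
  [ 0,  0, 1]
(up to reordering of blocks).

Per-block formulas:
  For a 1×1 block at λ = 1: exp(t · [1]) = [e^(1t)].
  For a 1×1 block at λ = -2: exp(t · [-2]) = [e^(-2t)].

After assembling e^{tJ} and conjugating by P, we get:

e^{tA} =
  [exp(-2*t), 0, 0]
  [0, exp(-2*t), 0]
  [-3*exp(t) + 3*exp(-2*t), -2*exp(t) + 2*exp(-2*t), exp(t)]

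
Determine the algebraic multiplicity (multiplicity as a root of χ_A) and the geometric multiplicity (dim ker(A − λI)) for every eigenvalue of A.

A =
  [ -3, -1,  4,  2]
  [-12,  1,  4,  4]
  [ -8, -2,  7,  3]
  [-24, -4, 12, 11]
λ = 3: alg = 2, geom = 1; λ = 5: alg = 2, geom = 1

Step 1 — factor the characteristic polynomial to read off the algebraic multiplicities:
  χ_A(x) = (x - 5)^2*(x - 3)^2

Step 2 — compute geometric multiplicities via the rank-nullity identity g(λ) = n − rank(A − λI):
  rank(A − (3)·I) = 3, so dim ker(A − (3)·I) = n − 3 = 1
  rank(A − (5)·I) = 3, so dim ker(A − (5)·I) = n − 3 = 1

Summary:
  λ = 3: algebraic multiplicity = 2, geometric multiplicity = 1
  λ = 5: algebraic multiplicity = 2, geometric multiplicity = 1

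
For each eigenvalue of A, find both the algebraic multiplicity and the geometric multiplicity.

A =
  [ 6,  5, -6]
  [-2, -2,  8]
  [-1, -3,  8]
λ = 4: alg = 3, geom = 1

Step 1 — factor the characteristic polynomial to read off the algebraic multiplicities:
  χ_A(x) = (x - 4)^3

Step 2 — compute geometric multiplicities via the rank-nullity identity g(λ) = n − rank(A − λI):
  rank(A − (4)·I) = 2, so dim ker(A − (4)·I) = n − 2 = 1

Summary:
  λ = 4: algebraic multiplicity = 3, geometric multiplicity = 1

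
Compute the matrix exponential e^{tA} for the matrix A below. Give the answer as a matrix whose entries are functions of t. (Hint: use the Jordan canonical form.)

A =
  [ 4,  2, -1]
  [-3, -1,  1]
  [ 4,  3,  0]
e^{tA} =
  [-t^2*exp(t)/2 + 3*t*exp(t) + exp(t), -t^2*exp(t)/2 + 2*t*exp(t), -t*exp(t)]
  [t^2*exp(t)/2 - 3*t*exp(t), t^2*exp(t)/2 - 2*t*exp(t) + exp(t), t*exp(t)]
  [-t^2*exp(t)/2 + 4*t*exp(t), -t^2*exp(t)/2 + 3*t*exp(t), -t*exp(t) + exp(t)]

Strategy: write A = P · J · P⁻¹ where J is a Jordan canonical form, so e^{tA} = P · e^{tJ} · P⁻¹, and e^{tJ} can be computed block-by-block.

A has Jordan form
J =
  [1, 1, 0]
  [0, 1, 1]
  [0, 0, 1]
(up to reordering of blocks).

Per-block formulas:
  For a 3×3 Jordan block J_3(1): exp(t · J_3(1)) = e^(1t)·(I + t·N + (t^2/2)·N^2), where N is the 3×3 nilpotent shift.

After assembling e^{tJ} and conjugating by P, we get:

e^{tA} =
  [-t^2*exp(t)/2 + 3*t*exp(t) + exp(t), -t^2*exp(t)/2 + 2*t*exp(t), -t*exp(t)]
  [t^2*exp(t)/2 - 3*t*exp(t), t^2*exp(t)/2 - 2*t*exp(t) + exp(t), t*exp(t)]
  [-t^2*exp(t)/2 + 4*t*exp(t), -t^2*exp(t)/2 + 3*t*exp(t), -t*exp(t) + exp(t)]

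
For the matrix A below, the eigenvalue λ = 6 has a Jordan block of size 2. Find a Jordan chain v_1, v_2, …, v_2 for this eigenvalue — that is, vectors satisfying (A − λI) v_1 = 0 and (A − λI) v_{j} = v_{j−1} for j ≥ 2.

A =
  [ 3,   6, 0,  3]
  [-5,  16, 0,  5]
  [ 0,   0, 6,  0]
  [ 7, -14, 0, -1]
A Jordan chain for λ = 6 of length 2:
v_1 = (-3, -5, 0, 7)ᵀ
v_2 = (1, 0, 0, 0)ᵀ

Let N = A − (6)·I. We want v_2 with N^2 v_2 = 0 but N^1 v_2 ≠ 0; then v_{j-1} := N · v_j for j = 2, …, 2.

Pick v_2 = (1, 0, 0, 0)ᵀ.
Then v_1 = N · v_2 = (-3, -5, 0, 7)ᵀ.

Sanity check: (A − (6)·I) v_1 = (0, 0, 0, 0)ᵀ = 0. ✓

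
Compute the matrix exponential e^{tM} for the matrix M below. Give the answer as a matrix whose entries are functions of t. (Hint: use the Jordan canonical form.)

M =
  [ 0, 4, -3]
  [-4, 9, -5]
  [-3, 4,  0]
e^{tM} =
  [t^2*exp(3*t) - 3*t*exp(3*t) + exp(3*t), 4*t*exp(3*t), -t^2*exp(3*t) - 3*t*exp(3*t)]
  [3*t^2*exp(3*t)/2 - 4*t*exp(3*t), 6*t*exp(3*t) + exp(3*t), -3*t^2*exp(3*t)/2 - 5*t*exp(3*t)]
  [t^2*exp(3*t) - 3*t*exp(3*t), 4*t*exp(3*t), -t^2*exp(3*t) - 3*t*exp(3*t) + exp(3*t)]

Strategy: write M = P · J · P⁻¹ where J is a Jordan canonical form, so e^{tM} = P · e^{tJ} · P⁻¹, and e^{tJ} can be computed block-by-block.

M has Jordan form
J =
  [3, 1, 0]
  [0, 3, 1]
  [0, 0, 3]
(up to reordering of blocks).

Per-block formulas:
  For a 3×3 Jordan block J_3(3): exp(t · J_3(3)) = e^(3t)·(I + t·N + (t^2/2)·N^2), where N is the 3×3 nilpotent shift.

After assembling e^{tJ} and conjugating by P, we get:

e^{tM} =
  [t^2*exp(3*t) - 3*t*exp(3*t) + exp(3*t), 4*t*exp(3*t), -t^2*exp(3*t) - 3*t*exp(3*t)]
  [3*t^2*exp(3*t)/2 - 4*t*exp(3*t), 6*t*exp(3*t) + exp(3*t), -3*t^2*exp(3*t)/2 - 5*t*exp(3*t)]
  [t^2*exp(3*t) - 3*t*exp(3*t), 4*t*exp(3*t), -t^2*exp(3*t) - 3*t*exp(3*t) + exp(3*t)]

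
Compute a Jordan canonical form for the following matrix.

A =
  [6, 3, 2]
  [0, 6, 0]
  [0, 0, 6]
J_2(6) ⊕ J_1(6)

The characteristic polynomial is
  det(x·I − A) = x^3 - 18*x^2 + 108*x - 216 = (x - 6)^3

Eigenvalues and multiplicities (the geometric multiplicity of λ is n − rank(A − λI), which equals the number of Jordan blocks for λ):
  λ = 6: algebraic multiplicity = 3, geometric multiplicity = 2

Determining the block sizes for each eigenvalue:
  λ = 6: 2 blocks summing to 3 forces exactly one block of size 2 and the rest size 1 → block sizes [2, 1]

Assembling the blocks gives a Jordan form
J =
  [6, 1, 0]
  [0, 6, 0]
  [0, 0, 6]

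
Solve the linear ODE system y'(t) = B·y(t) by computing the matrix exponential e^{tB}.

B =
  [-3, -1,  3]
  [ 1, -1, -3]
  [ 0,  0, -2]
e^{tB} =
  [-t*exp(-2*t) + exp(-2*t), -t*exp(-2*t), 3*t*exp(-2*t)]
  [t*exp(-2*t), t*exp(-2*t) + exp(-2*t), -3*t*exp(-2*t)]
  [0, 0, exp(-2*t)]

Strategy: write B = P · J · P⁻¹ where J is a Jordan canonical form, so e^{tB} = P · e^{tJ} · P⁻¹, and e^{tJ} can be computed block-by-block.

B has Jordan form
J =
  [-2,  1,  0]
  [ 0, -2,  0]
  [ 0,  0, -2]
(up to reordering of blocks).

Per-block formulas:
  For a 2×2 Jordan block J_2(-2): exp(t · J_2(-2)) = e^(-2t)·(I + t·N), where N is the 2×2 nilpotent shift.
  For a 1×1 block at λ = -2: exp(t · [-2]) = [e^(-2t)].

After assembling e^{tJ} and conjugating by P, we get:

e^{tB} =
  [-t*exp(-2*t) + exp(-2*t), -t*exp(-2*t), 3*t*exp(-2*t)]
  [t*exp(-2*t), t*exp(-2*t) + exp(-2*t), -3*t*exp(-2*t)]
  [0, 0, exp(-2*t)]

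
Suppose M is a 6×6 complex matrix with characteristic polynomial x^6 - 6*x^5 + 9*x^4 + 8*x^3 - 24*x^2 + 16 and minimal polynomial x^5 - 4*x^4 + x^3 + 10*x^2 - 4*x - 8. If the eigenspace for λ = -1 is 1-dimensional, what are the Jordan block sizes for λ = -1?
Block sizes for λ = -1: [2]

Step 1 — from the characteristic polynomial, algebraic multiplicity of λ = -1 is 2. From dim ker(M − (-1)·I) = 1, there are exactly 1 Jordan blocks for λ = -1.
Step 2 — from the minimal polynomial, the factor (x + 1)^2 tells us the largest block for λ = -1 has size 2.
Step 3 — with total size 2, 1 blocks, and largest block 2, the block sizes (in nonincreasing order) are [2].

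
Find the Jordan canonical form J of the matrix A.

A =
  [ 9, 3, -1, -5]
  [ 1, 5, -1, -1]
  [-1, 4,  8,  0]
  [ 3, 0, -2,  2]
J_3(6) ⊕ J_1(6)

The characteristic polynomial is
  det(x·I − A) = x^4 - 24*x^3 + 216*x^2 - 864*x + 1296 = (x - 6)^4

Eigenvalues and multiplicities (the geometric multiplicity of λ is n − rank(A − λI), which equals the number of Jordan blocks for λ):
  λ = 6: algebraic multiplicity = 4, geometric multiplicity = 2

Determining the block sizes for each eigenvalue:
  λ = 6: with am = 4 and gm = 2, the partition is not yet determined (e.g. several partitions of 4 into 2 parts exist). Let N = A − (6)·I. Computing rank(N^1) = 2, rank(N^2) = 1, rank(N^3) = 0; the number of blocks of size ≥ j is rank(N^{j−1}) − rank(N^j), giving [2, 1, 1]. So we have 1 block(s) of size 3, 1 block(s) of size 1 → block sizes [3, 1]

Assembling the blocks gives a Jordan form
J =
  [6, 1, 0, 0]
  [0, 6, 1, 0]
  [0, 0, 6, 0]
  [0, 0, 0, 6]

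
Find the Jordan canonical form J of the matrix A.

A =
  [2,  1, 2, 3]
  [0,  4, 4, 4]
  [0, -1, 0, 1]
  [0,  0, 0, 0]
J_1(0) ⊕ J_2(2) ⊕ J_1(2)

The characteristic polynomial is
  det(x·I − A) = x^4 - 6*x^3 + 12*x^2 - 8*x = x*(x - 2)^3

Eigenvalues and multiplicities (the geometric multiplicity of λ is n − rank(A − λI), which equals the number of Jordan blocks for λ):
  λ = 0: algebraic multiplicity = 1, geometric multiplicity = 1
  λ = 2: algebraic multiplicity = 3, geometric multiplicity = 2

Determining the block sizes for each eigenvalue:
  λ = 0: one block (gm = 1), so the single block has size am = 1 → block sizes [1]
  λ = 2: 2 blocks summing to 3 forces exactly one block of size 2 and the rest size 1 → block sizes [2, 1]

Assembling the blocks gives a Jordan form
J =
  [0, 0, 0, 0]
  [0, 2, 1, 0]
  [0, 0, 2, 0]
  [0, 0, 0, 2]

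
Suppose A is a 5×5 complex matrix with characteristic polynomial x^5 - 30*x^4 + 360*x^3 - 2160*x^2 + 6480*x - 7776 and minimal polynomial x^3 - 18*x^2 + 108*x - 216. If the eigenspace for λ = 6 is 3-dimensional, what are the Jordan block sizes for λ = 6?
Block sizes for λ = 6: [3, 1, 1]

Step 1 — from the characteristic polynomial, algebraic multiplicity of λ = 6 is 5. From dim ker(A − (6)·I) = 3, there are exactly 3 Jordan blocks for λ = 6.
Step 2 — from the minimal polynomial, the factor (x − 6)^3 tells us the largest block for λ = 6 has size 3.
Step 3 — with total size 5, 3 blocks, and largest block 3, the block sizes (in nonincreasing order) are [3, 1, 1].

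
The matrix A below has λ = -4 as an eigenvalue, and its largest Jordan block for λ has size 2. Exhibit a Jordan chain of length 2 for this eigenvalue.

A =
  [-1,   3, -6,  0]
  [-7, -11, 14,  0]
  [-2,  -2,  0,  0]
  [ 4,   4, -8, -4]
A Jordan chain for λ = -4 of length 2:
v_1 = (3, -7, -2, 4)ᵀ
v_2 = (1, 0, 0, 0)ᵀ

Let N = A − (-4)·I. We want v_2 with N^2 v_2 = 0 but N^1 v_2 ≠ 0; then v_{j-1} := N · v_j for j = 2, …, 2.

Pick v_2 = (1, 0, 0, 0)ᵀ.
Then v_1 = N · v_2 = (3, -7, -2, 4)ᵀ.

Sanity check: (A − (-4)·I) v_1 = (0, 0, 0, 0)ᵀ = 0. ✓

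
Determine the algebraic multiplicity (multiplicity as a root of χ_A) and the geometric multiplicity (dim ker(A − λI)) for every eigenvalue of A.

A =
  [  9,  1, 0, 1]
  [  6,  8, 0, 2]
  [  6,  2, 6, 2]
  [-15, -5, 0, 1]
λ = 6: alg = 4, geom = 3

Step 1 — factor the characteristic polynomial to read off the algebraic multiplicities:
  χ_A(x) = (x - 6)^4

Step 2 — compute geometric multiplicities via the rank-nullity identity g(λ) = n − rank(A − λI):
  rank(A − (6)·I) = 1, so dim ker(A − (6)·I) = n − 1 = 3

Summary:
  λ = 6: algebraic multiplicity = 4, geometric multiplicity = 3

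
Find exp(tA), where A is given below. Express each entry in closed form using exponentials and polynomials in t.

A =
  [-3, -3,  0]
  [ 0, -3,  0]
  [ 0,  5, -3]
e^{tA} =
  [exp(-3*t), -3*t*exp(-3*t), 0]
  [0, exp(-3*t), 0]
  [0, 5*t*exp(-3*t), exp(-3*t)]

Strategy: write A = P · J · P⁻¹ where J is a Jordan canonical form, so e^{tA} = P · e^{tJ} · P⁻¹, and e^{tJ} can be computed block-by-block.

A has Jordan form
J =
  [-3,  1,  0]
  [ 0, -3,  0]
  [ 0,  0, -3]
(up to reordering of blocks).

Per-block formulas:
  For a 1×1 block at λ = -3: exp(t · [-3]) = [e^(-3t)].
  For a 2×2 Jordan block J_2(-3): exp(t · J_2(-3)) = e^(-3t)·(I + t·N), where N is the 2×2 nilpotent shift.

After assembling e^{tJ} and conjugating by P, we get:

e^{tA} =
  [exp(-3*t), -3*t*exp(-3*t), 0]
  [0, exp(-3*t), 0]
  [0, 5*t*exp(-3*t), exp(-3*t)]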